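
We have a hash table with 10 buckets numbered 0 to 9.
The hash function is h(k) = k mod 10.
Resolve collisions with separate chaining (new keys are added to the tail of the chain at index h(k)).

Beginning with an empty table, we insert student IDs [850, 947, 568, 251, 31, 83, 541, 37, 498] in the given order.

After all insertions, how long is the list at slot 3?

1

850 -> bucket 0
947 -> bucket 7
568 -> bucket 8
251 -> bucket 1
31 -> bucket 1 (collision)
83 -> bucket 3
541 -> bucket 1 (collision)
37 -> bucket 7 (collision)
498 -> bucket 8 (collision)
Final buckets:
0: 850
1: 251 -> 31 -> 541
2: .
3: 83
4: .
5: .
6: .
7: 947 -> 37
8: 568 -> 498
9: .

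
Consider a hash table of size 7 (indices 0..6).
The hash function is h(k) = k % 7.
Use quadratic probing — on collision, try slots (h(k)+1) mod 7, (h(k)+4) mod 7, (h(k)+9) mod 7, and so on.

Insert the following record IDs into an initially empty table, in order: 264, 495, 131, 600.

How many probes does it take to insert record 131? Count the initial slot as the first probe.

3

264: h=5 -> slot 5
495: h=5, probe 5,6 -> slot 6
131: h=5, probe 5,6,2 -> slot 2
600: h=5, probe 5,6,2,0 -> slot 0
Table: [600, -, 131, -, -, 264, 495]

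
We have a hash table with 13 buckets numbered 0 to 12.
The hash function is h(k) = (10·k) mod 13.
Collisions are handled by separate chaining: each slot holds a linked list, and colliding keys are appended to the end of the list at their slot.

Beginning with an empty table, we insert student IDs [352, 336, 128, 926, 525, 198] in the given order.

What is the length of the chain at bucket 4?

352 -> bucket 10
336 -> bucket 6
128 -> bucket 6 (collision)
926 -> bucket 4
525 -> bucket 11
198 -> bucket 4 (collision)
Final buckets:
0: .
1: .
2: .
3: .
4: 926 -> 198
5: .
6: 336 -> 128
7: .
8: .
9: .
10: 352
11: 525
12: .

2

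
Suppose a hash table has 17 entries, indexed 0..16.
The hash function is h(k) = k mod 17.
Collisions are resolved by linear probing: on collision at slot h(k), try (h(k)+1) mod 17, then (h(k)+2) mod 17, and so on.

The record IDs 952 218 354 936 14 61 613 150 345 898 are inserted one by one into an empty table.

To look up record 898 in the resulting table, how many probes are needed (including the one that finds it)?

8

952 hashes to 0; slot 0 is free → place at 0.
218 hashes to 14; slot 14 is free → place at 14.
354 hashes to 14; 14 taken → place at 15.
936 hashes to 1; slot 1 is free → place at 1.
14 hashes to 14; 14,15 taken → place at 16.
61 hashes to 10; slot 10 is free → place at 10.
613 hashes to 1; 1 taken → place at 2.
150 hashes to 14; 14,15,16,0,1,2 taken → place at 3.
345 hashes to 5; slot 5 is free → place at 5.
898 hashes to 14; 14,15,16,0,1,2,3 taken → place at 4.
Table: [952, 936, 613, 150, 898, 345, -, -, -, -, 61, -, -, -, 218, 354, 14]
Lookup 898: h=14, probe 14,15,16,0,1,2,3,4 → found at 4.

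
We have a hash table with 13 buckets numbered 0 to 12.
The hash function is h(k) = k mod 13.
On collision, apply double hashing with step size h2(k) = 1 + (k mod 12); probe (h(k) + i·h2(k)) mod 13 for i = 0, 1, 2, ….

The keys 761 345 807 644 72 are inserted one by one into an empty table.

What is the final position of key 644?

3

761: h=7 → slot 7
345: h=7, h2=10, probe 7,4 → slot 4
807: h=1 → slot 1
644: h=7, h2=9, probe 7,3 → slot 3
72: h=7, h2=1, probe 7,8 → slot 8
Table: [∅, 807, ∅, 644, 345, ∅, ∅, 761, 72, ∅, ∅, ∅, ∅]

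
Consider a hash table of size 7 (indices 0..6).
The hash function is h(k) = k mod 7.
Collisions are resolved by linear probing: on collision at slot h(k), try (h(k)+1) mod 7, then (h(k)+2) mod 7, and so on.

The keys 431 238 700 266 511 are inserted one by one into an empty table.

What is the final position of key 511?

3

431: h=4 => slot 4
238: h=0 => slot 0
700: h=0, probe 0,1 => slot 1
266: h=0, probe 0,1,2 => slot 2
511: h=0, probe 0,1,2,3 => slot 3
Table: [238, 700, 266, 511, 431, —, —]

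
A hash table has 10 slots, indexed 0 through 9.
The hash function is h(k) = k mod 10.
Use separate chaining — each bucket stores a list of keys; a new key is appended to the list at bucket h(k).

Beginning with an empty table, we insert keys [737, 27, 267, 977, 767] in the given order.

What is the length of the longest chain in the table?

5

737 → bucket 7
27 → bucket 7 (collision)
267 → bucket 7 (collision)
977 → bucket 7 (collision)
767 → bucket 7 (collision)
Final buckets:
0: _
1: _
2: _
3: _
4: _
5: _
6: _
7: 737 -> 27 -> 267 -> 977 -> 767
8: _
9: _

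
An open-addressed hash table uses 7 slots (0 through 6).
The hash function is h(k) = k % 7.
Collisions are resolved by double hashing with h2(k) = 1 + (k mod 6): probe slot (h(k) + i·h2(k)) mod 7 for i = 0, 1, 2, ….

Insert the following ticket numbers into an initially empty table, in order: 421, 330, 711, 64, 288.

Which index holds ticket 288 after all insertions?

421 hashes to 1; slot 1 is free -> place at 1.
330 hashes to 1, h2=1; 1 taken -> place at 2.
711 hashes to 4; slot 4 is free -> place at 4.
64 hashes to 1, h2=5; 1 taken -> place at 6.
288 hashes to 1, h2=1; 1,2 taken -> place at 3.
Table: [∅, 421, 330, 288, 711, ∅, 64]

3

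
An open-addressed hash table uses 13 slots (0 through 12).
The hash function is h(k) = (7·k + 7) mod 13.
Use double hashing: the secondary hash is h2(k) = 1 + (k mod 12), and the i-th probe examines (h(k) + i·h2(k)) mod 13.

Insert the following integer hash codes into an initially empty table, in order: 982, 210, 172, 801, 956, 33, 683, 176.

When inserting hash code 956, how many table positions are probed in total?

2

982 hashes to 4; slot 4 is free => place at 4.
210 hashes to 8; slot 8 is free => place at 8.
172 hashes to 2; slot 2 is free => place at 2.
801 hashes to 11; slot 11 is free => place at 11.
956 hashes to 4, h2=9; 4 taken => place at 0.
33 hashes to 4, h2=10; 4 taken => place at 1.
683 hashes to 4, h2=12; 4 taken => place at 3.
176 hashes to 4, h2=9; 4,0 taken => place at 9.
Table: [956, 33, 172, 683, 982, -, -, -, 210, 176, -, 801, -]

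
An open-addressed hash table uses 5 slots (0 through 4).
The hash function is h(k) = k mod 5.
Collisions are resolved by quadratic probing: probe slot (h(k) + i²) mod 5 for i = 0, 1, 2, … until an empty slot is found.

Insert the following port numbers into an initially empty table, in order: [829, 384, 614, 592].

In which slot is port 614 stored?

Insert 829: h=4, slot 4 empty → index 4.
Insert 384: h=4, slot 4 occupied → index 0.
Insert 614: h=4, slots 4,0 occupied → index 3.
Insert 592: h=2, slot 2 empty → index 2.
Table: [384, _, 592, 614, 829]

3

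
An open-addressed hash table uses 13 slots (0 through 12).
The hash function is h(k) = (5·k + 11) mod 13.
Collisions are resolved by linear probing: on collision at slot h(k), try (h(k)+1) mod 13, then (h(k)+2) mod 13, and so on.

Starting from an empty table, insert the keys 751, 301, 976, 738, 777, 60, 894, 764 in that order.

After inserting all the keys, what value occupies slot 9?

751: h=9 → slot 9
301: h=8 → slot 8
976: h=3 → slot 3
738: h=9, probe 9,10 → slot 10
777: h=9, probe 9,10,11 → slot 11
60: h=12 → slot 12
894: h=9, probe 9,10,11,12,0 → slot 0
764: h=9, probe 9,10,11,12,0,1 → slot 1
Table: [894, 764, —, 976, —, —, —, —, 301, 751, 738, 777, 60]

751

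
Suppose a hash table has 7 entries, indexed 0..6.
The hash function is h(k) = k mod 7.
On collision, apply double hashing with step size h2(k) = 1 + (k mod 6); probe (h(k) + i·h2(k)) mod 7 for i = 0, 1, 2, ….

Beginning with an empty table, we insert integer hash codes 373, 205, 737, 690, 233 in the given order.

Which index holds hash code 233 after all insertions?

373 hashes to 2; slot 2 is free → place at 2.
205 hashes to 2, h2=2; 2 taken → place at 4.
737 hashes to 2, h2=6; 2 taken → place at 1.
690 hashes to 4, h2=1; 4 taken → place at 5.
233 hashes to 2, h2=6; 2,1 taken → place at 0.
Table: [233, 737, 373, _, 205, 690, _]

0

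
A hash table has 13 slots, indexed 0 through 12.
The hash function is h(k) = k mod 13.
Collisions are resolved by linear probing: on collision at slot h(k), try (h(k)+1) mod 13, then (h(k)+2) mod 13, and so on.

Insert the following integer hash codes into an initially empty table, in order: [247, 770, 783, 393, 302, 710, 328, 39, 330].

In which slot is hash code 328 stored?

Insert 247: h=0, slot 0 empty -> index 0.
Insert 770: h=3, slot 3 empty -> index 3.
Insert 783: h=3, slot 3 occupied -> index 4.
Insert 393: h=3, slots 3,4 occupied -> index 5.
Insert 302: h=3, slots 3,4,5 occupied -> index 6.
Insert 710: h=8, slot 8 empty -> index 8.
Insert 328: h=3, slots 3,4,5,6 occupied -> index 7.
Insert 39: h=0, slot 0 occupied -> index 1.
Insert 330: h=5, slots 5,6,7,8 occupied -> index 9.
Table: [247, 39, -, 770, 783, 393, 302, 328, 710, 330, -, -, -]

7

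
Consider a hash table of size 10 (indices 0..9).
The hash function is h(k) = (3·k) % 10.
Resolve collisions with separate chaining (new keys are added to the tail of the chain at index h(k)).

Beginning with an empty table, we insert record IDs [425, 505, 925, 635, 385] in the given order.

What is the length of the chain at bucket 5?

425 -> bucket 5
505 -> bucket 5 (collision)
925 -> bucket 5 (collision)
635 -> bucket 5 (collision)
385 -> bucket 5 (collision)
Final buckets:
0: —
1: —
2: —
3: —
4: —
5: 425 -> 505 -> 925 -> 635 -> 385
6: —
7: —
8: —
9: —

5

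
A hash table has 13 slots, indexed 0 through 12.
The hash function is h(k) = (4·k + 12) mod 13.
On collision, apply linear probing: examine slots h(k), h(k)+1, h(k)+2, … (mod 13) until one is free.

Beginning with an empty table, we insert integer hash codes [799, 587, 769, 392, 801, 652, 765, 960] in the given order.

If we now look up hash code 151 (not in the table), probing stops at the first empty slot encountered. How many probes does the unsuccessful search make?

799 hashes to 10; slot 10 is free => place at 10.
587 hashes to 7; slot 7 is free => place at 7.
769 hashes to 7; 7 taken => place at 8.
392 hashes to 7; 7,8 taken => place at 9.
801 hashes to 5; slot 5 is free => place at 5.
652 hashes to 7; 7,8,9,10 taken => place at 11.
765 hashes to 4; slot 4 is free => place at 4.
960 hashes to 4; 4,5 taken => place at 6.
Table: [—, —, —, —, 765, 801, 960, 587, 769, 392, 799, 652, —]
Lookup 151: h=5, probe 5,6,7,8,9,10,11,12 → slot 12 empty, not found.

8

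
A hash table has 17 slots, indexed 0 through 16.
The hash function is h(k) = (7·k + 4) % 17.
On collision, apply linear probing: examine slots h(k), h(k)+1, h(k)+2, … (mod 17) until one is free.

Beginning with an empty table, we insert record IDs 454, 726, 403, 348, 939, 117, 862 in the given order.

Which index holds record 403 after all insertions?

454 hashes to 3; slot 3 is free -> place at 3.
726 hashes to 3; 3 taken -> place at 4.
403 hashes to 3; 3,4 taken -> place at 5.
348 hashes to 9; slot 9 is free -> place at 9.
939 hashes to 15; slot 15 is free -> place at 15.
117 hashes to 7; slot 7 is free -> place at 7.
862 hashes to 3; 3,4,5 taken -> place at 6.
Table: [., ., ., 454, 726, 403, 862, 117, ., 348, ., ., ., ., ., 939, .]

5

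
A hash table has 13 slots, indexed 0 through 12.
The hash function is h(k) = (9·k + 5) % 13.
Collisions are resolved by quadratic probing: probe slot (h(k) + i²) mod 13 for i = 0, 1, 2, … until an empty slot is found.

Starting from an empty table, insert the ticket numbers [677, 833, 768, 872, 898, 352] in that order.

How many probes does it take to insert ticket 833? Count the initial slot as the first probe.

677: h=1 → slot 1
833: h=1, probe 1,2 → slot 2
768: h=1, probe 1,2,5 → slot 5
872: h=1, probe 1,2,5,10 → slot 10
898: h=1, probe 1,2,5,10,4 → slot 4
352: h=1, probe 1,2,5,10,4,0 → slot 0
Table: [352, 677, 833, -, 898, 768, -, -, -, -, 872, -, -]

2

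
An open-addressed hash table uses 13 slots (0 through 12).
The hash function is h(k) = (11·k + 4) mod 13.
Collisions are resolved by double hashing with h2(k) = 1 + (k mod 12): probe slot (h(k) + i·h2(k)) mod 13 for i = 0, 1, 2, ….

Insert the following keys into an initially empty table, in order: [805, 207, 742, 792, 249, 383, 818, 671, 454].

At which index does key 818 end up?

9

Insert 805: h=6, slot 6 empty => index 6.
Insert 207: h=6, h2=4, slot 6 occupied => index 10.
Insert 742: h=2, slot 2 empty => index 2.
Insert 792: h=6, h2=1, slot 6 occupied => index 7.
Insert 249: h=0, slot 0 empty => index 0.
Insert 383: h=5, slot 5 empty => index 5.
Insert 818: h=6, h2=3, slot 6 occupied => index 9.
Insert 671: h=1, slot 1 empty => index 1.
Insert 454: h=6, h2=11, slot 6 occupied => index 4.
Table: [249, 671, 742, ∅, 454, 383, 805, 792, ∅, 818, 207, ∅, ∅]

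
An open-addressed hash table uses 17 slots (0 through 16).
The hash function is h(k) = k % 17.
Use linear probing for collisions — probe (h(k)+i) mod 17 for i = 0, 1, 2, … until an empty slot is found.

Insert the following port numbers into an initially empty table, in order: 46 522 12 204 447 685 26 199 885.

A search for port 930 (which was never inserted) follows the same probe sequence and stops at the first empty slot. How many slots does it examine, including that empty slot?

5

46 hashes to 12; slot 12 is free -> place at 12.
522 hashes to 12; 12 taken -> place at 13.
12 hashes to 12; 12,13 taken -> place at 14.
204 hashes to 0; slot 0 is free -> place at 0.
447 hashes to 5; slot 5 is free -> place at 5.
685 hashes to 5; 5 taken -> place at 6.
26 hashes to 9; slot 9 is free -> place at 9.
199 hashes to 12; 12,13,14 taken -> place at 15.
885 hashes to 1; slot 1 is free -> place at 1.
Table: [204, 885, ., ., ., 447, 685, ., ., 26, ., ., 46, 522, 12, 199, .]
Lookup 930: h=12, probe 12,13,14,15,16 → slot 16 empty, not found.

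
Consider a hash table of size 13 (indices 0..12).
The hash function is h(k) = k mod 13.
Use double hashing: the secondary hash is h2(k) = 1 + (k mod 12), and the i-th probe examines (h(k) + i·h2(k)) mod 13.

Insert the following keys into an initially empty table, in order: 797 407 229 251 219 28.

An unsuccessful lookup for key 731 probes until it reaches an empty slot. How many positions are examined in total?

3

797: h=4 => slot 4
407: h=4, h2=12, probe 4,3 => slot 3
229: h=8 => slot 8
251: h=4, h2=12, probe 4,3,2 => slot 2
219: h=11 => slot 11
28: h=2, h2=5, probe 2,7 => slot 7
Table: [∅, ∅, 251, 407, 797, ∅, ∅, 28, 229, ∅, ∅, 219, ∅]
Lookup 731: h=3, h2=12, probe 3,2,1 → slot 1 empty, not found.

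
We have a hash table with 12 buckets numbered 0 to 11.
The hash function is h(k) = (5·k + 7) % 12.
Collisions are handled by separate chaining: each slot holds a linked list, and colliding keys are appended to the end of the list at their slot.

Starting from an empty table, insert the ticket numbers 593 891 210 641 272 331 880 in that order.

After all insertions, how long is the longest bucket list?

2

Insert 593: h=8, bucket 8 empty -> new chain.
Insert 891: h=10, bucket 10 empty -> new chain.
Insert 210: h=1, bucket 1 empty -> new chain.
Insert 641: h=8, bucket 8 nonempty -> append to chain.
Insert 272: h=11, bucket 11 empty -> new chain.
Insert 331: h=6, bucket 6 empty -> new chain.
Insert 880: h=3, bucket 3 empty -> new chain.
Final buckets:
0: —
1: 210
2: —
3: 880
4: —
5: —
6: 331
7: —
8: 593 -> 641
9: —
10: 891
11: 272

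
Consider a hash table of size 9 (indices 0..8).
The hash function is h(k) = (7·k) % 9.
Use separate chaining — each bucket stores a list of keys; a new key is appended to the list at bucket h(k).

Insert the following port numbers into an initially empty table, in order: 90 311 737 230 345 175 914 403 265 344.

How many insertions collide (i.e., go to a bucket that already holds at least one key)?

3

90 -> bucket 0
311 -> bucket 8
737 -> bucket 2
230 -> bucket 8 (collision)
345 -> bucket 3
175 -> bucket 1
914 -> bucket 8 (collision)
403 -> bucket 4
265 -> bucket 1 (collision)
344 -> bucket 5
Final buckets:
0: 90
1: 175 -> 265
2: 737
3: 345
4: 403
5: 344
6: _
7: _
8: 311 -> 230 -> 914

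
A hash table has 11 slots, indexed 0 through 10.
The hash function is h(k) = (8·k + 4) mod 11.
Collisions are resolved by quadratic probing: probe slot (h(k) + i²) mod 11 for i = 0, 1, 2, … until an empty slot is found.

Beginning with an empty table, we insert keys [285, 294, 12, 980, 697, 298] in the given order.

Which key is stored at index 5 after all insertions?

980

285 hashes to 7; slot 7 is free -> place at 7.
294 hashes to 2; slot 2 is free -> place at 2.
12 hashes to 1; slot 1 is free -> place at 1.
980 hashes to 1; 1,2 taken -> place at 5.
697 hashes to 3; slot 3 is free -> place at 3.
298 hashes to 1; 1,2,5 taken -> place at 10.
Table: [—, 12, 294, 697, —, 980, —, 285, —, —, 298]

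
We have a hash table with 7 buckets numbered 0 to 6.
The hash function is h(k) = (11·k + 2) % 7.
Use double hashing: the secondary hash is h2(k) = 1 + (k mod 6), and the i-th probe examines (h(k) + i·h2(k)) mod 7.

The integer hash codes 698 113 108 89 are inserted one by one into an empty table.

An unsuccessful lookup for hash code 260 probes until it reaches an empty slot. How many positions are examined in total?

2

698: h=1 => slot 1
113: h=6 => slot 6
108: h=0 => slot 0
89: h=1, h2=6, probe 1,0,6,5 => slot 5
Table: [108, 698, —, —, —, 89, 113]
Lookup 260: h=6, h2=3, probe 6,2 → slot 2 empty, not found.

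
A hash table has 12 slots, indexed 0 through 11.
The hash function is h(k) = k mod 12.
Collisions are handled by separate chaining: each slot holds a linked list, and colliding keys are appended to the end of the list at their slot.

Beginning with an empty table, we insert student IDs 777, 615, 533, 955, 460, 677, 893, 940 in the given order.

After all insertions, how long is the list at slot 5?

777 -> bucket 9
615 -> bucket 3
533 -> bucket 5
955 -> bucket 7
460 -> bucket 4
677 -> bucket 5 (collision)
893 -> bucket 5 (collision)
940 -> bucket 4 (collision)
Final buckets:
0: —
1: —
2: —
3: 615
4: 460 -> 940
5: 533 -> 677 -> 893
6: —
7: 955
8: —
9: 777
10: —
11: —

3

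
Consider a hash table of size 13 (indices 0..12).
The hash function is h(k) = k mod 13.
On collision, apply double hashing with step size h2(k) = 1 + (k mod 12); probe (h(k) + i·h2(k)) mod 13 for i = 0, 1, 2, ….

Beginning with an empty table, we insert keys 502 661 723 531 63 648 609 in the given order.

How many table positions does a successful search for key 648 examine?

3

502: h=8 => slot 8
661: h=11 => slot 11
723: h=8, h2=4, probe 8,12 => slot 12
531: h=11, h2=4, probe 11,2 => slot 2
63: h=11, h2=4, probe 11,2,6 => slot 6
648: h=11, h2=1, probe 11,12,0 => slot 0
609: h=11, h2=10, probe 11,8,5 => slot 5
Table: [648, -, 531, -, -, 609, 63, -, 502, -, -, 661, 723]
Lookup 648: h=11, h2=1, probe 11,12,0 → found at 0.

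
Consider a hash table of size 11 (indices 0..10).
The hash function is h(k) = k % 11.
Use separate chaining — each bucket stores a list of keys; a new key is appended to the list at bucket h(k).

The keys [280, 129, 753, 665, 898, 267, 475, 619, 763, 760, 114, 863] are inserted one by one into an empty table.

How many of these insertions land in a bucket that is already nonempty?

5

280 → bucket 5
129 → bucket 8
753 → bucket 5 (collision)
665 → bucket 5 (collision)
898 → bucket 7
267 → bucket 3
475 → bucket 2
619 → bucket 3 (collision)
763 → bucket 4
760 → bucket 1
114 → bucket 4 (collision)
863 → bucket 5 (collision)
Final buckets:
0: —
1: 760
2: 475
3: 267 -> 619
4: 763 -> 114
5: 280 -> 753 -> 665 -> 863
6: —
7: 898
8: 129
9: —
10: —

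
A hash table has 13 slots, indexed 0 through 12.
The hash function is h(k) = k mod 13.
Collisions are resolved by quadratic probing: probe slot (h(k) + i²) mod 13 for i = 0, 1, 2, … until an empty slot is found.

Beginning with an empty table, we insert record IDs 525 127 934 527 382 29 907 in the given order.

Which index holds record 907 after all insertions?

525 hashes to 5; slot 5 is free -> place at 5.
127 hashes to 10; slot 10 is free -> place at 10.
934 hashes to 11; slot 11 is free -> place at 11.
527 hashes to 7; slot 7 is free -> place at 7.
382 hashes to 5; 5 taken -> place at 6.
29 hashes to 3; slot 3 is free -> place at 3.
907 hashes to 10; 10,11 taken -> place at 1.
Table: [-, 907, -, 29, -, 525, 382, 527, -, -, 127, 934, -]

1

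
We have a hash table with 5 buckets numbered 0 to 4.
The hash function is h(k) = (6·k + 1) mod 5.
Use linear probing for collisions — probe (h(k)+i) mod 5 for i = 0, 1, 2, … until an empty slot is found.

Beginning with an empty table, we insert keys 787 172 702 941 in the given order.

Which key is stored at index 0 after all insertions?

787 hashes to 3; slot 3 is free -> place at 3.
172 hashes to 3; 3 taken -> place at 4.
702 hashes to 3; 3,4 taken -> place at 0.
941 hashes to 2; slot 2 is free -> place at 2.
Table: [702, ., 941, 787, 172]

702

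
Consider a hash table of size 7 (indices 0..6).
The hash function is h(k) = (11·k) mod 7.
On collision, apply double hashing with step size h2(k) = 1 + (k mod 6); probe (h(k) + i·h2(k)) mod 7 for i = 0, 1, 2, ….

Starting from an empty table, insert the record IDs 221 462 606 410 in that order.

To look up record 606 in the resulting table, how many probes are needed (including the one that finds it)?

2

221 hashes to 2; slot 2 is free => place at 2.
462 hashes to 0; slot 0 is free => place at 0.
606 hashes to 2, h2=1; 2 taken => place at 3.
410 hashes to 2, h2=3; 2 taken => place at 5.
Table: [462, _, 221, 606, _, 410, _]
Lookup 606: h=2, h2=1, probe 2,3 → found at 3.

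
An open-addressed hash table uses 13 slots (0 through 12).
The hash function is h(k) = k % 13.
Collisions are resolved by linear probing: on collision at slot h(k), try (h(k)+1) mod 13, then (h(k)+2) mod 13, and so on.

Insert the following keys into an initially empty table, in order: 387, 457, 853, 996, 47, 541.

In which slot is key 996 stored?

387 hashes to 10; slot 10 is free → place at 10.
457 hashes to 2; slot 2 is free → place at 2.
853 hashes to 8; slot 8 is free → place at 8.
996 hashes to 8; 8 taken → place at 9.
47 hashes to 8; 8,9,10 taken → place at 11.
541 hashes to 8; 8,9,10,11 taken → place at 12.
Table: [∅, ∅, 457, ∅, ∅, ∅, ∅, ∅, 853, 996, 387, 47, 541]

9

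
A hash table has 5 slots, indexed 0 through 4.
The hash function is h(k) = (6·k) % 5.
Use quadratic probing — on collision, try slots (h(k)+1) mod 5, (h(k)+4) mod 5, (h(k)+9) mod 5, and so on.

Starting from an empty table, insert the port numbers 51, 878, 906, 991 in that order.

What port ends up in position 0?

51: h=1 => slot 1
878: h=3 => slot 3
906: h=1, probe 1,2 => slot 2
991: h=1, probe 1,2,0 => slot 0
Table: [991, 51, 906, 878, _]

991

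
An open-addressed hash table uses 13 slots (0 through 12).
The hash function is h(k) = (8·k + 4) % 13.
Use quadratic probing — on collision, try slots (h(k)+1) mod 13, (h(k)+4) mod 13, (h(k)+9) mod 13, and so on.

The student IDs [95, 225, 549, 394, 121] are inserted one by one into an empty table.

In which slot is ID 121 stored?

6

95 hashes to 10; slot 10 is free => place at 10.
225 hashes to 10; 10 taken => place at 11.
549 hashes to 2; slot 2 is free => place at 2.
394 hashes to 10; 10,11 taken => place at 1.
121 hashes to 10; 10,11,1 taken => place at 6.
Table: [—, 394, 549, —, —, —, 121, —, —, —, 95, 225, —]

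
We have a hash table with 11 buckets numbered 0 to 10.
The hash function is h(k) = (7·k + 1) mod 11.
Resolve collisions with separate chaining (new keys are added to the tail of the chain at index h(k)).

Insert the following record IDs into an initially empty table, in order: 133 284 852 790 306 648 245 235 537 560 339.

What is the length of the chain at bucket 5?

2

133 → bucket 8
284 → bucket 9
852 → bucket 3
790 → bucket 9 (collision)
306 → bucket 9 (collision)
648 → bucket 5
245 → bucket 0
235 → bucket 7
537 → bucket 9 (collision)
560 → bucket 5 (collision)
339 → bucket 9 (collision)
Final buckets:
0: 245
1: .
2: .
3: 852
4: .
5: 648 -> 560
6: .
7: 235
8: 133
9: 284 -> 790 -> 306 -> 537 -> 339
10: .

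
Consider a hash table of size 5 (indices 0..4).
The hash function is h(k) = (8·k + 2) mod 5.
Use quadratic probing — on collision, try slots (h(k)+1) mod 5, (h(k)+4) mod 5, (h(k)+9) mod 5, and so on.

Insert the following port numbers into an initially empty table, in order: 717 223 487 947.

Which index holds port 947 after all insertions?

717 hashes to 3; slot 3 is free → place at 3.
223 hashes to 1; slot 1 is free → place at 1.
487 hashes to 3; 3 taken → place at 4.
947 hashes to 3; 3,4 taken → place at 2.
Table: [∅, 223, 947, 717, 487]

2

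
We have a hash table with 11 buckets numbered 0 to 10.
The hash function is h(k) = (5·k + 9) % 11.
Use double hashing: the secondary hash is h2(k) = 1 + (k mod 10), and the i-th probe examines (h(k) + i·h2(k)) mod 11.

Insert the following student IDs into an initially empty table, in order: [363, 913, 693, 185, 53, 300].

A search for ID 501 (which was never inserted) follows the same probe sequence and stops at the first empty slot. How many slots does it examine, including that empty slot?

363 hashes to 9; slot 9 is free -> place at 9.
913 hashes to 9, h2=4; 9 taken -> place at 2.
693 hashes to 9, h2=4; 9,2 taken -> place at 6.
185 hashes to 10; slot 10 is free -> place at 10.
53 hashes to 10, h2=4; 10 taken -> place at 3.
300 hashes to 2, h2=1; 2,3 taken -> place at 4.
Table: [—, —, 913, 53, 300, —, 693, —, —, 363, 185]
Lookup 501: h=6, h2=2, probe 6,8 → slot 8 empty, not found.

2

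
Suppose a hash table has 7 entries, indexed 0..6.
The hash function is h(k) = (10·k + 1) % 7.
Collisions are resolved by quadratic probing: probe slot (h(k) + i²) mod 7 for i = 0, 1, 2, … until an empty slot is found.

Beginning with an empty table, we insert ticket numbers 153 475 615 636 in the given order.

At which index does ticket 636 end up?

153 hashes to 5; slot 5 is free -> place at 5.
475 hashes to 5; 5 taken -> place at 6.
615 hashes to 5; 5,6 taken -> place at 2.
636 hashes to 5; 5,6,2 taken -> place at 0.
Table: [636, _, 615, _, _, 153, 475]

0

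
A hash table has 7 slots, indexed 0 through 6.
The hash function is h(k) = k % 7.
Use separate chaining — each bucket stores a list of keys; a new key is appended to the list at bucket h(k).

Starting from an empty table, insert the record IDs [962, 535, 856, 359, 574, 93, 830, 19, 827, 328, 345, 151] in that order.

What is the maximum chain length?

962 -> bucket 3
535 -> bucket 3 (collision)
856 -> bucket 2
359 -> bucket 2 (collision)
574 -> bucket 0
93 -> bucket 2 (collision)
830 -> bucket 4
19 -> bucket 5
827 -> bucket 1
328 -> bucket 6
345 -> bucket 2 (collision)
151 -> bucket 4 (collision)
Final buckets:
0: 574
1: 827
2: 856 -> 359 -> 93 -> 345
3: 962 -> 535
4: 830 -> 151
5: 19
6: 328

4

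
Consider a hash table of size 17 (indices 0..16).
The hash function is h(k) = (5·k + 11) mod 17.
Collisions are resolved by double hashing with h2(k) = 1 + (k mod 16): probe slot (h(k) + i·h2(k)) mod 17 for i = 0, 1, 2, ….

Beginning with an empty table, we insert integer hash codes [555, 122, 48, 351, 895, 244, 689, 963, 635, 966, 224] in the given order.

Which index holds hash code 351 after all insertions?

555 hashes to 15; slot 15 is free => place at 15.
122 hashes to 9; slot 9 is free => place at 9.
48 hashes to 13; slot 13 is free => place at 13.
351 hashes to 15, h2=16; 15 taken => place at 14.
895 hashes to 15, h2=16; 15,14,13 taken => place at 12.
244 hashes to 7; slot 7 is free => place at 7.
689 hashes to 5; slot 5 is free => place at 5.
963 hashes to 15, h2=4; 15 taken => place at 2.
635 hashes to 7, h2=12; 7,2,14,9 taken => place at 4.
966 hashes to 13, h2=7; 13 taken => place at 3.
224 hashes to 9, h2=1; 9 taken => place at 10.
Table: [∅, ∅, 963, 966, 635, 689, ∅, 244, ∅, 122, 224, ∅, 895, 48, 351, 555, ∅]

14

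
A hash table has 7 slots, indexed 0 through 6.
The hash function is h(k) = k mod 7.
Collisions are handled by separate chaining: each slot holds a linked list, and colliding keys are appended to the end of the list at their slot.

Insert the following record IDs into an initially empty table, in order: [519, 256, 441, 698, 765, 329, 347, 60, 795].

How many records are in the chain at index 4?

519 → bucket 1
256 → bucket 4
441 → bucket 0
698 → bucket 5
765 → bucket 2
329 → bucket 0 (collision)
347 → bucket 4 (collision)
60 → bucket 4 (collision)
795 → bucket 4 (collision)
Final buckets:
0: 441 -> 329
1: 519
2: 765
3: ∅
4: 256 -> 347 -> 60 -> 795
5: 698
6: ∅

4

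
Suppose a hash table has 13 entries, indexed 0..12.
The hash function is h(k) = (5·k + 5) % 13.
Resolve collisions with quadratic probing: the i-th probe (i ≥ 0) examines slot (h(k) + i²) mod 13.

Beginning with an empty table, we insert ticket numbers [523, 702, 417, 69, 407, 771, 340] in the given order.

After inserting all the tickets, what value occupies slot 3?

523 hashes to 7; slot 7 is free => place at 7.
702 hashes to 5; slot 5 is free => place at 5.
417 hashes to 10; slot 10 is free => place at 10.
69 hashes to 12; slot 12 is free => place at 12.
407 hashes to 12; 12 taken => place at 0.
771 hashes to 12; 12,0 taken => place at 3.
340 hashes to 2; slot 2 is free => place at 2.
Table: [407, —, 340, 771, —, 702, —, 523, —, —, 417, —, 69]

771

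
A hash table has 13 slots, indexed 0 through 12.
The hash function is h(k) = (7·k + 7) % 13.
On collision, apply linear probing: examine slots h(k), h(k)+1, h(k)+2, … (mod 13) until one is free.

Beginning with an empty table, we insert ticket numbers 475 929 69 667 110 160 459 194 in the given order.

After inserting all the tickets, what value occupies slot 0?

160

475 hashes to 4; slot 4 is free → place at 4.
929 hashes to 10; slot 10 is free → place at 10.
69 hashes to 9; slot 9 is free → place at 9.
667 hashes to 9; 9,10 taken → place at 11.
110 hashes to 10; 10,11 taken → place at 12.
160 hashes to 9; 9,10,11,12 taken → place at 0.
459 hashes to 9; 9,10,11,12,0 taken → place at 1.
194 hashes to 0; 0,1 taken → place at 2.
Table: [160, 459, 194, _, 475, _, _, _, _, 69, 929, 667, 110]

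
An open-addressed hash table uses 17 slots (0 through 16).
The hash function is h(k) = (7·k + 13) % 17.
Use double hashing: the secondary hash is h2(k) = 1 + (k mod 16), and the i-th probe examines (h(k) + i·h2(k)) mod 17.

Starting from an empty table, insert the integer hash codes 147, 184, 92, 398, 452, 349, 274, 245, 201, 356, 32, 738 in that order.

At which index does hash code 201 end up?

Insert 147: h=5, slot 5 empty → index 5.
Insert 184: h=9, slot 9 empty → index 9.
Insert 92: h=11, slot 11 empty → index 11.
Insert 398: h=11, h2=15, slots 11,9 occupied → index 7.
Insert 452: h=15, slot 15 empty → index 15.
Insert 349: h=8, slot 8 empty → index 8.
Insert 274: h=10, slot 10 empty → index 10.
Insert 245: h=11, h2=6, slot 11 occupied → index 0.
Insert 201: h=9, h2=10, slot 9 occupied → index 2.
Insert 356: h=6, slot 6 empty → index 6.
Insert 32: h=16, slot 16 empty → index 16.
Insert 738: h=11, h2=3, slot 11 occupied → index 14.
Table: [245, —, 201, —, —, 147, 356, 398, 349, 184, 274, 92, —, —, 738, 452, 32]

2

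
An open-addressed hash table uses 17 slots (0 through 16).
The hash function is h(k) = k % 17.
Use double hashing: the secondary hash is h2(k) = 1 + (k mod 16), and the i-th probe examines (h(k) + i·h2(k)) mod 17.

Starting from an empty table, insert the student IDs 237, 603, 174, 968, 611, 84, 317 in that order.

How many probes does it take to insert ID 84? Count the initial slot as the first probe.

3

Insert 237: h=16, slot 16 empty → index 16.
Insert 603: h=8, slot 8 empty → index 8.
Insert 174: h=4, slot 4 empty → index 4.
Insert 968: h=16, h2=9, slots 16,8 occupied → index 0.
Insert 611: h=16, h2=4, slot 16 occupied → index 3.
Insert 84: h=16, h2=5, slots 16,4 occupied → index 9.
Insert 317: h=11, slot 11 empty → index 11.
Table: [968, ∅, ∅, 611, 174, ∅, ∅, ∅, 603, 84, ∅, 317, ∅, ∅, ∅, ∅, 237]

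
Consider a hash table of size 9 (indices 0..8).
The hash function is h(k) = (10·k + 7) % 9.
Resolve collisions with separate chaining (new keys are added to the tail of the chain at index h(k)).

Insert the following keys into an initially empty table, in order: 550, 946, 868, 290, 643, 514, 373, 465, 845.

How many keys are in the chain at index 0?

1

550 -> bucket 8
946 -> bucket 8 (collision)
868 -> bucket 2
290 -> bucket 0
643 -> bucket 2 (collision)
514 -> bucket 8 (collision)
373 -> bucket 2 (collision)
465 -> bucket 4
845 -> bucket 6
Final buckets:
0: 290
1: .
2: 868 -> 643 -> 373
3: .
4: 465
5: .
6: 845
7: .
8: 550 -> 946 -> 514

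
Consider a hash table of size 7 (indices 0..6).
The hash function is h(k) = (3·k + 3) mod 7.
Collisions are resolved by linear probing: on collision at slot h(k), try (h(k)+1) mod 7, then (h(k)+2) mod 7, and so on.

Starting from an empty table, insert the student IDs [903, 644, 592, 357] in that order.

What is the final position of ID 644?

903 hashes to 3; slot 3 is free => place at 3.
644 hashes to 3; 3 taken => place at 4.
592 hashes to 1; slot 1 is free => place at 1.
357 hashes to 3; 3,4 taken => place at 5.
Table: [∅, 592, ∅, 903, 644, 357, ∅]

4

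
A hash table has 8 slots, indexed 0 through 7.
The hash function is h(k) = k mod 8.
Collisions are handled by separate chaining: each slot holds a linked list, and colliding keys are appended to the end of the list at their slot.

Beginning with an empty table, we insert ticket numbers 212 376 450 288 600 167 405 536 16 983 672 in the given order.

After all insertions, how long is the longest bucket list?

212 → bucket 4
376 → bucket 0
450 → bucket 2
288 → bucket 0 (collision)
600 → bucket 0 (collision)
167 → bucket 7
405 → bucket 5
536 → bucket 0 (collision)
16 → bucket 0 (collision)
983 → bucket 7 (collision)
672 → bucket 0 (collision)
Final buckets:
0: 376 -> 288 -> 600 -> 536 -> 16 -> 672
1: _
2: 450
3: _
4: 212
5: 405
6: _
7: 167 -> 983

6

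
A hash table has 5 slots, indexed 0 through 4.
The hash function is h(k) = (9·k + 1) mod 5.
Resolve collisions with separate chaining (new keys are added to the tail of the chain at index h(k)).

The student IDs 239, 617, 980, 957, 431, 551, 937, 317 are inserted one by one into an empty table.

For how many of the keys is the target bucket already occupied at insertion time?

4

Insert 239: h=2, bucket 2 empty → new chain.
Insert 617: h=4, bucket 4 empty → new chain.
Insert 980: h=1, bucket 1 empty → new chain.
Insert 957: h=4, bucket 4 nonempty → append to chain.
Insert 431: h=0, bucket 0 empty → new chain.
Insert 551: h=0, bucket 0 nonempty → append to chain.
Insert 937: h=4, bucket 4 nonempty → append to chain.
Insert 317: h=4, bucket 4 nonempty → append to chain.
Final buckets:
0: 431 -> 551
1: 980
2: 239
3: .
4: 617 -> 957 -> 937 -> 317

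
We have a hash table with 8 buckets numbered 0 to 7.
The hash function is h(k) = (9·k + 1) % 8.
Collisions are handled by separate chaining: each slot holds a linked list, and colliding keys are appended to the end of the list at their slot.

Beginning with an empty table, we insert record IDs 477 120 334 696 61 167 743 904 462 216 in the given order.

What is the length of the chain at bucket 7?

2

477 -> bucket 6
120 -> bucket 1
334 -> bucket 7
696 -> bucket 1 (collision)
61 -> bucket 6 (collision)
167 -> bucket 0
743 -> bucket 0 (collision)
904 -> bucket 1 (collision)
462 -> bucket 7 (collision)
216 -> bucket 1 (collision)
Final buckets:
0: 167 -> 743
1: 120 -> 696 -> 904 -> 216
2: -
3: -
4: -
5: -
6: 477 -> 61
7: 334 -> 462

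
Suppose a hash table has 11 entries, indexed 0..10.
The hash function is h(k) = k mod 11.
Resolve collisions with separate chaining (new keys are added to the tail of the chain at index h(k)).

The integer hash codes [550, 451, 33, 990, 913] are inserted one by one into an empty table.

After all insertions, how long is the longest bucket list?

5

Insert 550: h=0, bucket 0 empty -> new chain.
Insert 451: h=0, bucket 0 nonempty -> append to chain.
Insert 33: h=0, bucket 0 nonempty -> append to chain.
Insert 990: h=0, bucket 0 nonempty -> append to chain.
Insert 913: h=0, bucket 0 nonempty -> append to chain.
Final buckets:
0: 550 -> 451 -> 33 -> 990 -> 913
1: —
2: —
3: —
4: —
5: —
6: —
7: —
8: —
9: —
10: —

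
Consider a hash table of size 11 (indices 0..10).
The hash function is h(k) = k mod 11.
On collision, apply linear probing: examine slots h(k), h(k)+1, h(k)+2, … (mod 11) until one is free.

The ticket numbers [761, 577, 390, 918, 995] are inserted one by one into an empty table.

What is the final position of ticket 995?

761: h=2 => slot 2
577: h=5 => slot 5
390: h=5, probe 5,6 => slot 6
918: h=5, probe 5,6,7 => slot 7
995: h=5, probe 5,6,7,8 => slot 8
Table: [-, -, 761, -, -, 577, 390, 918, 995, -, -]

8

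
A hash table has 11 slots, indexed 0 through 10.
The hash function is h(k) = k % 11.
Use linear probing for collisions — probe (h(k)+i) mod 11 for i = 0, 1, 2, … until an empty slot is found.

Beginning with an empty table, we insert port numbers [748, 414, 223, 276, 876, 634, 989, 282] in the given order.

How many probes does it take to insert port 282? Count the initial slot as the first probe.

748 hashes to 0; slot 0 is free => place at 0.
414 hashes to 7; slot 7 is free => place at 7.
223 hashes to 3; slot 3 is free => place at 3.
276 hashes to 1; slot 1 is free => place at 1.
876 hashes to 7; 7 taken => place at 8.
634 hashes to 7; 7,8 taken => place at 9.
989 hashes to 10; slot 10 is free => place at 10.
282 hashes to 7; 7,8,9,10,0,1 taken => place at 2.
Table: [748, 276, 282, 223, —, —, —, 414, 876, 634, 989]

7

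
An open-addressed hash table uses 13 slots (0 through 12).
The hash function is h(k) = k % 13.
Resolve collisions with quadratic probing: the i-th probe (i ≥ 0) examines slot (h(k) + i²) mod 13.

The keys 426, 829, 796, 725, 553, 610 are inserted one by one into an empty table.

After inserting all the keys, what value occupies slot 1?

725

426: h=10 -> slot 10
829: h=10, probe 10,11 -> slot 11
796: h=3 -> slot 3
725: h=10, probe 10,11,1 -> slot 1
553: h=7 -> slot 7
610: h=12 -> slot 12
Table: [., 725, ., 796, ., ., ., 553, ., ., 426, 829, 610]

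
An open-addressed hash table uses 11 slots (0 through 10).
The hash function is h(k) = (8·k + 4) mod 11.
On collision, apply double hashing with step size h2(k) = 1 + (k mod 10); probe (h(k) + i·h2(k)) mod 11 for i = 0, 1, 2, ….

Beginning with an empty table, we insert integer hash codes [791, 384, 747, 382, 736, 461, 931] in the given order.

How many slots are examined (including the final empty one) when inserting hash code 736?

2

791 hashes to 7; slot 7 is free => place at 7.
384 hashes to 7, h2=5; 7 taken => place at 1.
747 hashes to 7, h2=8; 7 taken => place at 4.
382 hashes to 2; slot 2 is free => place at 2.
736 hashes to 7, h2=7; 7 taken => place at 3.
461 hashes to 7, h2=2; 7 taken => place at 9.
931 hashes to 5; slot 5 is free => place at 5.
Table: [., 384, 382, 736, 747, 931, ., 791, ., 461, .]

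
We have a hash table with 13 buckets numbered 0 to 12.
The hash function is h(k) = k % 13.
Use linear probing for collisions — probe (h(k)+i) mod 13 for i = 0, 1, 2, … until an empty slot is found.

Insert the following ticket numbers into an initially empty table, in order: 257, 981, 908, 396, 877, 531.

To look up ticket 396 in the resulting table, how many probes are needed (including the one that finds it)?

Insert 257: h=10, slot 10 empty → index 10.
Insert 981: h=6, slot 6 empty → index 6.
Insert 908: h=11, slot 11 empty → index 11.
Insert 396: h=6, slot 6 occupied → index 7.
Insert 877: h=6, slots 6,7 occupied → index 8.
Insert 531: h=11, slot 11 occupied → index 12.
Table: [-, -, -, -, -, -, 981, 396, 877, -, 257, 908, 531]
Lookup 396: h=6, probe 6,7 → found at 7.

2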